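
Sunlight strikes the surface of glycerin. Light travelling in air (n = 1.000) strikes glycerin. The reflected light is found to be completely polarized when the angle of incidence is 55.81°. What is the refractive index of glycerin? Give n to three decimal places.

n ≈ 1.472

Full polarization of the reflected beam means tan θ_B = n₂/n₁, where n₁ is the incident medium (air).
n₂ = n₁ tan θ_B = 1.000 × tan 55.81° = 1.472.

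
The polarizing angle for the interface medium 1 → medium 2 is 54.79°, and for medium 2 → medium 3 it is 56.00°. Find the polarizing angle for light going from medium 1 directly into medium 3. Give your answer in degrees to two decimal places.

θ_B ≈ 64.55°

Each Brewster angle gives a ratio: n₂/n₁ = tan 54.79° = 1.4171, n₃/n₂ = tan 56.00° = 1.4826.
So n₃/n₁ = (n₂/n₁)(n₃/n₂) = 1.4171 × 1.4826 = 2.1009.
θ_B(1→3) = arctan(2.1009) = 64.55°.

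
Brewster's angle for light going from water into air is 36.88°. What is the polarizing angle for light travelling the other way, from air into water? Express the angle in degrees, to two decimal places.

Reversing the direction swaps n₁ and n₂, so tan θ_B' = 1/tan θ_B and θ_B' = 90° − θ_B.
Hence θ_B' = 90° − 36.88° = 53.12°.

θ_B' ≈ 53.12°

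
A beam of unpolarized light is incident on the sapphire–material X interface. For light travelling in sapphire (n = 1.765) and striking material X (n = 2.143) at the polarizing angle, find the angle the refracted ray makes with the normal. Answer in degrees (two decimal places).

θ_t ≈ 39.48°

First find Brewster's angle: tan θ_B = 2.143/1.765 = 1.2142, giving θ_B = 50.52°.
Since θ_B + θ_t = 90° at Brewster incidence, θ_t = 90° − 50.52° = 39.48°.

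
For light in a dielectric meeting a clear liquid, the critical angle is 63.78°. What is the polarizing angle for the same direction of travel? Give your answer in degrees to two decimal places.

At the critical angle sin θ_c = n₂/n₁, giving n₂/n₁ = sin 63.78° = 0.8971.
Then tan θ_B = n₂/n₁ = 0.8971, so θ_B = arctan 0.8971 = 41.90°.

θ_B ≈ 41.90°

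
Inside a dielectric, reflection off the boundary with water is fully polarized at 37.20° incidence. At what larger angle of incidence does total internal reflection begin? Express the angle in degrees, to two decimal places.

n₂/n₁ = tan 37.20° = 0.7590; the critical angle satisfies sin θ_c = n₂/n₁.
θ_c = arcsin(0.7590) = 49.38°.

θ_c ≈ 49.38°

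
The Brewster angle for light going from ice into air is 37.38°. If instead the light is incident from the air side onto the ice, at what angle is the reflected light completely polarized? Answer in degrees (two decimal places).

θ_B' ≈ 52.62°

Reversing the direction swaps n₁ and n₂, so tan θ_B' = 1/tan θ_B and θ_B' = 90° − θ_B.
Hence θ_B' = 90° − 37.38° = 52.62°.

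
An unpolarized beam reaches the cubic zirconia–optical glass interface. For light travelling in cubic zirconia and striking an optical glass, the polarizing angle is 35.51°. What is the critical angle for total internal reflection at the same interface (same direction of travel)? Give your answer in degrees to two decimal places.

From Brewster, n₂/n₁ = tan θ_B = tan 35.51° = 0.7136.
Then sin θ_c = n₂/n₁ = 0.7136, so θ_c = arcsin 0.7136 = 45.53°.

θ_c ≈ 45.53°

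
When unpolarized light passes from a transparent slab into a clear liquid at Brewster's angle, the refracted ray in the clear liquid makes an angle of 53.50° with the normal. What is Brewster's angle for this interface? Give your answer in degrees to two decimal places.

Since the reflected and refracted rays are at right angles at the polarizing angle, θ_B + θ_t = 90°.
So θ_B = 90° − θ_t = 90° − 53.50° = 36.50°.

θ_B ≈ 36.50°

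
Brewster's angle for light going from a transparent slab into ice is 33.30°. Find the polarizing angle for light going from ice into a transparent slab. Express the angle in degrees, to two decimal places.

θ_B' ≈ 56.70°

The two Brewster angles are complementary: θ_B' = 90° − θ_B = 90° − 33.30° = 56.70°.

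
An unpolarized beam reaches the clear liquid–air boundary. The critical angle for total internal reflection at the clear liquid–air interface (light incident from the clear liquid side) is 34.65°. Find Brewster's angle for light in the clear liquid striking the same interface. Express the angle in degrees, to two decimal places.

At the critical angle sin θ_c = n₂/n₁, giving n₂/n₁ = sin 34.65° = 0.5686.
Then tan θ_B = n₂/n₁ = 0.5686, so θ_B = arctan 0.5686 = 29.62°.

θ_B ≈ 29.62°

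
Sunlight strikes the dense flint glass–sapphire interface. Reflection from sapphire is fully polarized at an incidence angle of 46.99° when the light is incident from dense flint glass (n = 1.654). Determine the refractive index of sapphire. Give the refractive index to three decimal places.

Full polarization of the reflected beam means tan θ_B = n₂/n₁, where n₁ is the incident medium (dense flint glass).
n₂ = n₁ tan θ_B = 1.654 × tan 46.99° = 1.773.

n ≈ 1.773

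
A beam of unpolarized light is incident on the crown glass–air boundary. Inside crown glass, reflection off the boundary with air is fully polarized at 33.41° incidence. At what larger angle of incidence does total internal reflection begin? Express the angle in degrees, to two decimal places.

θ_c ≈ 41.27°

From Brewster, n₂/n₁ = tan θ_B = tan 33.41° = 0.6596.
Then sin θ_c = n₂/n₁ = 0.6596, so θ_c = arcsin 0.6596 = 41.27°.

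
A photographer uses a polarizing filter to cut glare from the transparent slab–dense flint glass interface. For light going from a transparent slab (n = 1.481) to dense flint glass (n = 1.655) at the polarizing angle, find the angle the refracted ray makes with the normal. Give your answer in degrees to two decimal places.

θ_B = arctan(n₂/n₁) = arctan(1.655/1.481) = 48.18°.
At Brewster's angle the reflected and refracted rays are perpendicular, so θ_t = 90° − θ_B = 90° − 48.18° = 41.82°.

θ_t ≈ 41.82°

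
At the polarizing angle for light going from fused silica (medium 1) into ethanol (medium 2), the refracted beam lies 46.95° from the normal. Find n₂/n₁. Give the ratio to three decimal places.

At Brewster incidence θ_B = 90° − θ_t = 90° − 46.95° = 43.05°.
tan θ_B = n₂/n₁, so n₂/n₁ = tan 43.05° = 0.934.

n₂/n₁ ≈ 0.934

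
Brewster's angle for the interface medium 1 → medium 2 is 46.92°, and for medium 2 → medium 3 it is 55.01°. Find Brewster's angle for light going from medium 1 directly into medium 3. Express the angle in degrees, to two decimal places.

n₂/n₁ = tan 46.92° = 1.0694 and n₃/n₂ = tan 55.01° = 1.4287.
So n₃/n₁ = (n₂/n₁)(n₃/n₂) = 1.0694 × 1.4287 = 1.5278.
θ_B(1→3) = arctan(1.5278) = 56.79°.

θ_B ≈ 56.79°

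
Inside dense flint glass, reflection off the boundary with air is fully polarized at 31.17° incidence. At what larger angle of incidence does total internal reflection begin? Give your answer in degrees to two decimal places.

θ_c ≈ 37.22°

From Brewster, n₂/n₁ = tan θ_B = tan 31.17° = 0.6049.
Then sin θ_c = n₂/n₁ = 0.6049, so θ_c = arcsin 0.6049 = 37.22°.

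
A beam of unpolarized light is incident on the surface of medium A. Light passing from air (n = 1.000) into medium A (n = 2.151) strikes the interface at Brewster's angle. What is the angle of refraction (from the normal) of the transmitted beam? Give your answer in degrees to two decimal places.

θ_t ≈ 24.93°

First find Brewster's angle: tan θ_B = 2.151/1.000 = 2.1510, giving θ_B = 65.07°.
At Brewster's angle the reflected and refracted rays are perpendicular, so θ_t = 90° − θ_B = 90° − 65.07° = 24.93°.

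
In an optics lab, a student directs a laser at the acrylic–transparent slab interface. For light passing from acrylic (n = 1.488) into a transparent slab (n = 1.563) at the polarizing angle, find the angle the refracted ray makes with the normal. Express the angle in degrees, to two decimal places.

θ_t ≈ 43.59°

First find Brewster's angle: tan θ_B = 1.563/1.488 = 1.0504, giving θ_B = 46.41°.
The refracted ray is perpendicular to the reflected ray, so θ_t = 90° − θ_B = 43.59°.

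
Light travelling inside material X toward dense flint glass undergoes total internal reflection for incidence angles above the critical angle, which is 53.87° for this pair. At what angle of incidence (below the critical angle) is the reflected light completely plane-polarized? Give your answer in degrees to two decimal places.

n₂/n₁ = sin θ_c = sin 53.87° = 0.8077.
tan θ_B equals the same ratio, so θ_B = arctan(0.8077) = 38.93°.

θ_B ≈ 38.93°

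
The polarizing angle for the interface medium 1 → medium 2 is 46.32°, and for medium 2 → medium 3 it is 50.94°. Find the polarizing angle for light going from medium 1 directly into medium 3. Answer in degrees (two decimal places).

n₂/n₁ = tan 46.32° = 1.0472 and n₃/n₂ = tan 50.94° = 1.2323.
Multiplying, n₃/n₁ = 1.0472 × 1.2323 = 1.2904, and θ_B(1→3) = arctan 1.2904 = 52.23°.

θ_B ≈ 52.23°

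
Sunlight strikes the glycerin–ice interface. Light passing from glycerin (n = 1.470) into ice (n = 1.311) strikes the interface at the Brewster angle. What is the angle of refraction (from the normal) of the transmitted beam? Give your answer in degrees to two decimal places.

θ_t ≈ 48.27°

First find Brewster's angle: tan θ_B = 1.311/1.470 = 0.8918, giving θ_B = 41.73°.
The refracted ray is perpendicular to the reflected ray, so θ_t = 90° − θ_B = 48.27°.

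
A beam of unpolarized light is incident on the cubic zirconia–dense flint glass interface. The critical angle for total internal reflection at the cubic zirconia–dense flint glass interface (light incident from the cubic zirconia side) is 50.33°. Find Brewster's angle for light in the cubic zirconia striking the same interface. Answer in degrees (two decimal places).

n₂/n₁ = sin θ_c = sin 50.33° = 0.7697.
tan θ_B equals the same ratio, so θ_B = arctan(0.7697) = 37.59°.

θ_B ≈ 37.59°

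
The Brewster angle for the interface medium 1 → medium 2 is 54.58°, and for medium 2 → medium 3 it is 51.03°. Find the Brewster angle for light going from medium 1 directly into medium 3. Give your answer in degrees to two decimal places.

θ_B ≈ 60.09°

Each Brewster angle gives a ratio: n₂/n₁ = tan 54.58° = 1.4061, n₃/n₂ = tan 51.03° = 1.2362.
So n₃/n₁ = (n₂/n₁)(n₃/n₂) = 1.4061 × 1.2362 = 1.7382.
θ_B(1→3) = arctan(1.7382) = 60.09°.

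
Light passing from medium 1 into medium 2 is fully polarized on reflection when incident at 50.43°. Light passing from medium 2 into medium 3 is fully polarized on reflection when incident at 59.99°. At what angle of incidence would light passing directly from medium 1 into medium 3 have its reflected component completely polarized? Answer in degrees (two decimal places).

θ_B ≈ 64.48°

n₂/n₁ = tan 50.43° = 1.2101 and n₃/n₂ = tan 59.99° = 1.7314.
n₃/n₁ = 2.0951. Then tan θ_B(1→3) = n₃/n₁, so θ_B(1→3) = arctan(2.0951) = 64.48°.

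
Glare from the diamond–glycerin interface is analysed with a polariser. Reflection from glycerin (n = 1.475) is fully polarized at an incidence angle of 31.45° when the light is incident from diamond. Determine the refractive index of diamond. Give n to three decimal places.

n ≈ 2.412

Brewster's law: tan θ_B = n₂/n₁ (light incident in diamond, refracted into glycerin).
n₁ = n₂ / tan θ_B = 1.475 / tan 31.45° = 2.412.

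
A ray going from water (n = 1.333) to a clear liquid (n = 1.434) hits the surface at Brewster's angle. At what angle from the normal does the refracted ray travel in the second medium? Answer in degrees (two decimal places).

tan θ_B = n₂/n₁ = 1.434/1.333 = 1.0758, so θ_B = 47.09°.
The refracted ray is perpendicular to the reflected ray, so θ_t = 90° − θ_B = 42.91°.

θ_t ≈ 42.91°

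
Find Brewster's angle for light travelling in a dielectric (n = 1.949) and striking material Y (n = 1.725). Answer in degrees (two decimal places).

At Brewster's angle the reflected and refracted rays are perpendicular, which with Snell's law gives tan θ_B = n₂/n₁.
tan θ_B = n₂/n₁ = 1.725/1.949 = 0.8851.
So θ_B = arctan 0.8851 = 41.51°.

θ_B ≈ 41.51°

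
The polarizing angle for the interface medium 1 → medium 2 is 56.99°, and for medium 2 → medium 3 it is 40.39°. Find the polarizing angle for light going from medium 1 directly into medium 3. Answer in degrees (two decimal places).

θ_B ≈ 52.63°

n₂/n₁ = tan 56.99° = 1.5393 and n₃/n₂ = tan 40.39° = 0.8508.
n₃/n₁ = 1.3096. Then tan θ_B(1→3) = n₃/n₁, so θ_B(1→3) = arctan(1.3096) = 52.63°.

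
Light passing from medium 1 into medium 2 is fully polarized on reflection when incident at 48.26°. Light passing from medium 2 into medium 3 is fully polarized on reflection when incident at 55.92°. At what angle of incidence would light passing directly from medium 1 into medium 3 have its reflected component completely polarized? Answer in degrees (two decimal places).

θ_B ≈ 58.88°

tan θ_B(1→2) = n₂/n₁ = tan 48.26° = 1.1208.
tan θ_B(2→3) = n₃/n₂ = tan 55.92° = 1.4781.
n₃/n₁ = 1.6567. Then tan θ_B(1→3) = n₃/n₁, so θ_B(1→3) = arctan(1.6567) = 58.88°.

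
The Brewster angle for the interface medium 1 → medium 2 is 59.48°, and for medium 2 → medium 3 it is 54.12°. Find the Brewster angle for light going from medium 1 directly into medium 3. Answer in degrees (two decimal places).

θ_B ≈ 66.91°

n₂/n₁ = tan 59.48° = 1.6963 and n₃/n₂ = tan 54.12° = 1.3825.
So n₃/n₁ = (n₂/n₁)(n₃/n₂) = 1.6963 × 1.3825 = 2.3451.
θ_B(1→3) = arctan(2.3451) = 66.91°.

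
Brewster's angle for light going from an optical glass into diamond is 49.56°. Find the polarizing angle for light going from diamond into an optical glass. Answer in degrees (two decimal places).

Reversing the direction swaps n₁ and n₂, so tan θ_B' = 1/tan θ_B and θ_B' = 90° − θ_B.
Hence θ_B' = 90° − 49.56° = 40.44°.

θ_B' ≈ 40.44°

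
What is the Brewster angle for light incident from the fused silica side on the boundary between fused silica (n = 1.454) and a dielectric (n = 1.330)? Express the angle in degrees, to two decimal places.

The reflected p-component vanishes when tan θ_B = n₂/n₁.
Brewster's condition: tan θ_B = n₂/n₁ = 1.330/1.454 = 0.9147.
θ_B = arctan(0.9147) = 42.45°.

θ_B ≈ 42.45°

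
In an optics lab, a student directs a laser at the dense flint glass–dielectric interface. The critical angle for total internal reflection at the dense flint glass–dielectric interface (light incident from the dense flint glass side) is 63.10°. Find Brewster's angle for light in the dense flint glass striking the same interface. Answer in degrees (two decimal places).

θ_B ≈ 41.73°

At the critical angle sin θ_c = n₂/n₁, giving n₂/n₁ = sin 63.10° = 0.8918.
Then tan θ_B = n₂/n₁ = 0.8918, so θ_B = arctan 0.8918 = 41.73°.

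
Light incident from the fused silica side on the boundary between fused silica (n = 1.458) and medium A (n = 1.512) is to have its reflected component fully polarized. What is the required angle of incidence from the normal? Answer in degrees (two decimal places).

Here n₂/n₁ = 1.512/1.458 = 1.0370, and Brewster's law gives tan θ_B = n₂/n₁. Taking the arctangent, θ_B = 46.04°.

θ_B ≈ 46.04°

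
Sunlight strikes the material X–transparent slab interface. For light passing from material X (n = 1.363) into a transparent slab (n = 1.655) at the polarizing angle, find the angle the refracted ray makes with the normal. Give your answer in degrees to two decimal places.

θ_B = arctan(n₂/n₁) = arctan(1.655/1.363) = 50.53°.
The refracted ray is perpendicular to the reflected ray, so θ_t = 90° − θ_B = 39.47°.

θ_t ≈ 39.47°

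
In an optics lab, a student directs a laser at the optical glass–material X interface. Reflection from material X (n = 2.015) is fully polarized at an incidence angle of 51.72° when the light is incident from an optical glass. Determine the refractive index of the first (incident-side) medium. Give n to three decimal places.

Full polarization of the reflected beam means tan θ_B = n₂/n₁, where n₁ is the incident medium (an optical glass).
n₁ = n₂ / tan θ_B = 2.015 / tan 51.72° = 1.590.

n ≈ 1.590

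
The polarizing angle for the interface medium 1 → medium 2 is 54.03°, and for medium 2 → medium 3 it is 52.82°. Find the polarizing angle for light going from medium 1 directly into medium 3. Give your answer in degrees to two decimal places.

θ_B ≈ 61.17°

tan θ_B(1→2) = n₂/n₁ = tan 54.03° = 1.3779.
tan θ_B(2→3) = n₃/n₂ = tan 52.82° = 1.3184.
n₃/n₁ = 1.8166. Then tan θ_B(1→3) = n₃/n₁, so θ_B(1→3) = arctan(1.8166) = 61.17°.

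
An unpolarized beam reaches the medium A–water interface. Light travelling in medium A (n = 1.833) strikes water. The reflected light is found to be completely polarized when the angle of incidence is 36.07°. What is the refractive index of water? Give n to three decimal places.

n ≈ 1.335

Full polarization of the reflected beam means tan θ_B = n₂/n₁, where n₁ is the incident medium (medium A).
n₂ = n₁ tan θ_B = 1.833 × tan 36.07° = 1.335.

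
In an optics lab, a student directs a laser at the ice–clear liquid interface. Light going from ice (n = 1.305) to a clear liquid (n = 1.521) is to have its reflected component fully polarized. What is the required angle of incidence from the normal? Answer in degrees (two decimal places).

θ_B ≈ 49.37°

Here n₂/n₁ = 1.521/1.305 = 1.1655, and Brewster's law gives tan θ_B = n₂/n₁.
θ_B = arctan(1.1655) = 49.37°.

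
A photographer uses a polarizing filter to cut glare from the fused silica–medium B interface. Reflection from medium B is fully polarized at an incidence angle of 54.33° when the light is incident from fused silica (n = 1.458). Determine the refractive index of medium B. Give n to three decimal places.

n ≈ 2.031

Full polarization of the reflected beam means tan θ_B = n₂/n₁, where n₁ is the incident medium (fused silica).
n₂ = n₁ tan θ_B = 1.458 × tan 54.33° = 2.031.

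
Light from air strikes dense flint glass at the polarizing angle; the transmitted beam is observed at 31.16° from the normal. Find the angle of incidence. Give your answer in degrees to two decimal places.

θ_B ≈ 58.84°

At Brewster's angle the reflected and refracted rays are perpendicular, so θ_B + θ_t = 90°.
So θ_B = 90° − θ_t = 90° − 31.16° = 58.84°.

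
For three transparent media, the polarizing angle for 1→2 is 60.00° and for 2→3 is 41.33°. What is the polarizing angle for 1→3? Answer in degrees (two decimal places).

θ_B ≈ 56.72°

Each Brewster angle gives a ratio: n₂/n₁ = tan 60.00° = 1.7321, n₃/n₂ = tan 41.33° = 0.8794.
Multiplying, n₃/n₁ = 1.7321 × 0.8794 = 1.5233, and θ_B(1→3) = arctan 1.5233 = 56.72°.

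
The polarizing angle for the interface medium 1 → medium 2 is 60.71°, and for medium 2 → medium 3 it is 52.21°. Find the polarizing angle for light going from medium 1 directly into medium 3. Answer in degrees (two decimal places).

n₂/n₁ = tan 60.71° = 1.7827 and n₃/n₂ = tan 52.21° = 1.2897.
Multiplying, n₃/n₁ = 1.7827 × 1.2897 = 2.2991, and θ_B(1→3) = arctan 2.2991 = 66.49°.

θ_B ≈ 66.49°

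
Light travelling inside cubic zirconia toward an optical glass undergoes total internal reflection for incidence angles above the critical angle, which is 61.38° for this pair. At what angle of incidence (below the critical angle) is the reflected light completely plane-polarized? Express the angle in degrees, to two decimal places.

At the critical angle sin θ_c = n₂/n₁, giving n₂/n₁ = sin 61.38° = 0.8778.
Then tan θ_B = n₂/n₁ = 0.8778, so θ_B = arctan 0.8778 = 41.28°.

θ_B ≈ 41.28°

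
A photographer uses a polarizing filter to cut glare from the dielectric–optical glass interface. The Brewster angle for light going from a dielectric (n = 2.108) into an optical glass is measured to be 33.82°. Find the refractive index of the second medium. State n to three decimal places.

Brewster's law: tan θ_B = n₂/n₁ (light incident in a dielectric, refracted into an optical glass).
n₂ = n₁ tan θ_B = 2.108 × tan 33.82° = 1.412.

n ≈ 1.412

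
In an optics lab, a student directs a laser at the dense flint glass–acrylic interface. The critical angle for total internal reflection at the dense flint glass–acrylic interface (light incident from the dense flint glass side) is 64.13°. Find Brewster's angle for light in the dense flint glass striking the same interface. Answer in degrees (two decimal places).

sin θ_c = n₂/n₁, so n₂/n₁ = sin 64.13° = 0.8998.
Brewster: tan θ_B = n₂/n₁ = 0.8998.
θ_B = arctan(0.8998) = 41.98°.

θ_B ≈ 41.98°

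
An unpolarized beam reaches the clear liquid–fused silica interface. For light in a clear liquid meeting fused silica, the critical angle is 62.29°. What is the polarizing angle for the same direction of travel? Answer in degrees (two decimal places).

θ_B ≈ 41.52°

At the critical angle sin θ_c = n₂/n₁, giving n₂/n₁ = sin 62.29° = 0.8853.
Then tan θ_B = n₂/n₁ = 0.8853, so θ_B = arctan 0.8853 = 41.52°.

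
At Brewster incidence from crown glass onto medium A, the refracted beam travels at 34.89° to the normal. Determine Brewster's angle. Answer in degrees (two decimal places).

At Brewster's angle the reflected and refracted rays are perpendicular, so θ_B + θ_t = 90°.
So θ_B = 90° − θ_t = 90° − 34.89° = 55.11°.

θ_B ≈ 55.11°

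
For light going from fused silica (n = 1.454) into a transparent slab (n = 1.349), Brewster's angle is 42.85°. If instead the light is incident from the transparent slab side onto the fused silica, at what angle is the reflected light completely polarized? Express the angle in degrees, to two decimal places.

θ_B' ≈ 47.15°

Reversing the direction swaps n₁ and n₂, so tan θ_B' = 1/tan θ_B and θ_B' = 90° − θ_B.
Hence θ_B' = 90° − 42.85° = 47.15°.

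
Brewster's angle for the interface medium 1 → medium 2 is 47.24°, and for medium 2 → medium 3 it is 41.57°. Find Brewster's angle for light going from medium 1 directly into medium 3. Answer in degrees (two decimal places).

θ_B ≈ 43.80°

tan θ_B(1→2) = n₂/n₁ = tan 47.24° = 1.0814.
tan θ_B(2→3) = n₃/n₂ = tan 41.57° = 0.8869.
So n₃/n₁ = (n₂/n₁)(n₃/n₂) = 1.0814 × 0.8869 = 0.9591.
θ_B(1→3) = arctan(0.9591) = 43.80°.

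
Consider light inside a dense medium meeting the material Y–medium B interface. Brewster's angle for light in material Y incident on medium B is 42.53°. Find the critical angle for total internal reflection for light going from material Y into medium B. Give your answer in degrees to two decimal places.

tan θ_B = n₂/n₁ = tan 42.53° = 0.9173.
Total internal reflection: sin θ_c = n₂/n₁ = 0.9173.
θ_c = arcsin(0.9173) = 66.53°.

θ_c ≈ 66.53°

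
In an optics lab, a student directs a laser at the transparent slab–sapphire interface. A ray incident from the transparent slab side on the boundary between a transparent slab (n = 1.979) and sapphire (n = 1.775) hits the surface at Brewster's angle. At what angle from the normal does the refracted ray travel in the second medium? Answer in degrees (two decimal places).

θ_B = arctan(n₂/n₁) = arctan(1.775/1.979) = 41.89°.
At Brewster's angle the reflected and refracted rays are perpendicular, so θ_t = 90° − θ_B = 90° − 41.89° = 48.11°.

θ_t ≈ 48.11°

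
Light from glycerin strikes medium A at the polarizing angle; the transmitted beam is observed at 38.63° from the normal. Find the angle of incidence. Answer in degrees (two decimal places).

Brewster's condition makes the reflected and refracted beams perpendicular: θ_B + θ_t = 90°.
So θ_B = 90° − θ_t = 90° − 38.63° = 51.37°.

θ_B ≈ 51.37°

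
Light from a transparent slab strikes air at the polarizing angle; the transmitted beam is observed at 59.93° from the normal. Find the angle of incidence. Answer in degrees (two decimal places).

θ_B ≈ 30.07°

Brewster's condition makes the reflected and refracted beams perpendicular: θ_B + θ_t = 90°.
θ_B = 90° − 59.93° = 30.07°.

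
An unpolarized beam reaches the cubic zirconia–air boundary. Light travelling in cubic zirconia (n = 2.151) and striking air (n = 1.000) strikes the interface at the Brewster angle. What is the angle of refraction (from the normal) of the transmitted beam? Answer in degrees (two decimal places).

θ_B = arctan(n₂/n₁) = arctan(1.000/2.151) = 24.93°.
At Brewster's angle the reflected and refracted rays are perpendicular, so θ_t = 90° − θ_B = 90° − 24.93° = 65.07°.

θ_t ≈ 65.07°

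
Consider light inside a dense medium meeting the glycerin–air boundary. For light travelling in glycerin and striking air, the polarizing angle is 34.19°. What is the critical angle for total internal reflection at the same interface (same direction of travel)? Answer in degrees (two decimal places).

tan θ_B = n₂/n₁ = tan 34.19° = 0.6793.
Total internal reflection: sin θ_c = n₂/n₁ = 0.6793.
θ_c = arcsin(0.6793) = 42.79°.

θ_c ≈ 42.79°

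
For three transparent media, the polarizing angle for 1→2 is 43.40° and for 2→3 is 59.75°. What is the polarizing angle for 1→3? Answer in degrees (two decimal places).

θ_B ≈ 58.34°

Each Brewster angle gives a ratio: n₂/n₁ = tan 43.40° = 0.9457, n₃/n₂ = tan 59.75° = 1.7147.
Multiplying, n₃/n₁ = 0.9457 × 1.7147 = 1.6215, and θ_B(1→3) = arctan 1.6215 = 58.34°.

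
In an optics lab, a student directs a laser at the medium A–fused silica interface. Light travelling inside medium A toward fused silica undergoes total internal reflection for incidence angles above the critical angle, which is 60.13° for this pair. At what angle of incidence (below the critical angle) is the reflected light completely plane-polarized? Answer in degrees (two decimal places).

θ_B ≈ 40.93°

n₂/n₁ = sin θ_c = sin 60.13° = 0.8672.
tan θ_B equals the same ratio, so θ_B = arctan(0.8672) = 40.93°.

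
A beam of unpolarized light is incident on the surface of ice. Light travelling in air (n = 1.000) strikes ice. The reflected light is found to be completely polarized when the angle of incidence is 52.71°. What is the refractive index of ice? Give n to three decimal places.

n ≈ 1.313

Brewster's law: tan θ_B = n₂/n₁ (light incident in air, refracted into ice).
n₂ = n₁ tan θ_B = 1.000 × tan 52.71° = 1.313.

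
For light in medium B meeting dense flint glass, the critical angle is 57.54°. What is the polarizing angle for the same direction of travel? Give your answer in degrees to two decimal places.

θ_B ≈ 40.16°

n₂/n₁ = sin θ_c = sin 57.54° = 0.8438.
tan θ_B equals the same ratio, so θ_B = arctan(0.8438) = 40.16°.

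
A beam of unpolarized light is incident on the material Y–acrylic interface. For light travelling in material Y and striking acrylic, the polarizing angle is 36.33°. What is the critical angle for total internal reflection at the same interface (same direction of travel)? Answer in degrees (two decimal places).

tan θ_B = n₂/n₁ = tan 36.33° = 0.7354.
Total internal reflection: sin θ_c = n₂/n₁ = 0.7354.
θ_c = arcsin(0.7354) = 47.34°.

θ_c ≈ 47.34°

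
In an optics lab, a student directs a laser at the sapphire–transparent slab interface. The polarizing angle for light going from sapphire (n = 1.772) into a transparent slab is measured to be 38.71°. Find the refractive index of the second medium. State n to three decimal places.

Full polarization of the reflected beam means tan θ_B = n₂/n₁, where n₁ is the incident medium (sapphire).
n₂ = n₁ tan θ_B = 1.772 × tan 38.71° = 1.420.

n ≈ 1.420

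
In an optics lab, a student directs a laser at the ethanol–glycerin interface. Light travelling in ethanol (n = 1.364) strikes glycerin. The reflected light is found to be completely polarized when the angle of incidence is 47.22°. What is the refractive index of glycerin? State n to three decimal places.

n ≈ 1.474

At Brewster's angle, tan θ_B = n₂/n₁ with n₁ on the incident side (ethanol) and n₂ on the transmitted side (glycerin).
n₂ = n₁ tan θ_B = 1.364 × tan 47.22° = 1.474.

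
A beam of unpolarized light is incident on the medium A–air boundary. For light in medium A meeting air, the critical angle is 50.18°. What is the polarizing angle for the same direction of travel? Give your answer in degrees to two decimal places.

θ_B ≈ 37.53°

sin θ_c = n₂/n₁, so n₂/n₁ = sin 50.18° = 0.7681.
Brewster: tan θ_B = n₂/n₁ = 0.7681.
θ_B = arctan(0.7681) = 37.53°.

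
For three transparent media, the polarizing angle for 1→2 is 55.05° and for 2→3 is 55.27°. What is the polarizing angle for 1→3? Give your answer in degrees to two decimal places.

Each Brewster angle gives a ratio: n₂/n₁ = tan 55.05° = 1.4308, n₃/n₂ = tan 55.27° = 1.4426.
So n₃/n₁ = (n₂/n₁)(n₃/n₂) = 1.4308 × 1.4426 = 2.0640.
θ_B(1→3) = arctan(2.0640) = 64.15°.

θ_B ≈ 64.15°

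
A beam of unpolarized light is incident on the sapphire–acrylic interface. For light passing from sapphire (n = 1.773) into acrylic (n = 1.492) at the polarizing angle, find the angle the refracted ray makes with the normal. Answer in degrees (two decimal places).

θ_B = arctan(n₂/n₁) = arctan(1.492/1.773) = 40.08°.
The refracted ray is perpendicular to the reflected ray, so θ_t = 90° − θ_B = 49.92°.

θ_t ≈ 49.92°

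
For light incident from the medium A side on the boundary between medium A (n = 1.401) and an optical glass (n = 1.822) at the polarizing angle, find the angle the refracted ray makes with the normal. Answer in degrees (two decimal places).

θ_t ≈ 37.56°

θ_B = arctan(n₂/n₁) = arctan(1.822/1.401) = 52.44°.
At Brewster's angle the reflected and refracted rays are perpendicular, so θ_t = 90° − θ_B = 90° − 52.44° = 37.56°.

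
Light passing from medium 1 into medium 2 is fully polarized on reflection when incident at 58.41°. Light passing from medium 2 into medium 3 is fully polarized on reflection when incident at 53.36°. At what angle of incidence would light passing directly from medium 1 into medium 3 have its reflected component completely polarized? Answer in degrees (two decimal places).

θ_B ≈ 65.42°

tan θ_B(1→2) = n₂/n₁ = tan 58.41° = 1.6261.
tan θ_B(2→3) = n₃/n₂ = tan 53.36° = 1.3445.
So n₃/n₁ = (n₂/n₁)(n₃/n₂) = 1.6261 × 1.3445 = 2.1864.
θ_B(1→3) = arctan(2.1864) = 65.42°.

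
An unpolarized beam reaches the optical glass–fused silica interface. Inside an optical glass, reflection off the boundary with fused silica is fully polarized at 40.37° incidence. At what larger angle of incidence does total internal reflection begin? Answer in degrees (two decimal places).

tan θ_B = n₂/n₁ = tan 40.37° = 0.8502.
Total internal reflection: sin θ_c = n₂/n₁ = 0.8502.
θ_c = arcsin(0.8502) = 58.23°.

θ_c ≈ 58.23°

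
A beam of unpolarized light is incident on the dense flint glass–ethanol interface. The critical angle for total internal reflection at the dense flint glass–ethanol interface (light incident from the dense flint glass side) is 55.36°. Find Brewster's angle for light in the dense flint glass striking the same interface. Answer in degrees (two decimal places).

θ_B ≈ 39.45°

sin θ_c = n₂/n₁, so n₂/n₁ = sin 55.36° = 0.8227.
Brewster: tan θ_B = n₂/n₁ = 0.8227.
θ_B = arctan(0.8227) = 39.45°.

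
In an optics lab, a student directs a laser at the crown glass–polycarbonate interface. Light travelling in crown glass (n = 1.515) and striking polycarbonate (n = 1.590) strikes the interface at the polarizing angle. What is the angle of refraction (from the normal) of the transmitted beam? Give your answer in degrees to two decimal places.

First find Brewster's angle: tan θ_B = 1.590/1.515 = 1.0495, giving θ_B = 46.38°.
The refracted ray is perpendicular to the reflected ray, so θ_t = 90° − θ_B = 43.62°.

θ_t ≈ 43.62°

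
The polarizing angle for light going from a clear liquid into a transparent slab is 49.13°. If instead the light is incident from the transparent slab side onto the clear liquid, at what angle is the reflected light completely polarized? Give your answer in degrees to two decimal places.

The two Brewster angles are complementary: θ_B' = 90° − θ_B = 90° − 49.13° = 40.87°.

θ_B' ≈ 40.87°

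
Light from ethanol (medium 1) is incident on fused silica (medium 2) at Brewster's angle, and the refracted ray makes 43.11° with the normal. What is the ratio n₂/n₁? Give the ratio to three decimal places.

n₂/n₁ ≈ 1.068

At Brewster incidence θ_B = 90° − θ_t = 90° − 43.11° = 46.89°.
tan θ_B = n₂/n₁, so n₂/n₁ = tan 46.89° = 1.068.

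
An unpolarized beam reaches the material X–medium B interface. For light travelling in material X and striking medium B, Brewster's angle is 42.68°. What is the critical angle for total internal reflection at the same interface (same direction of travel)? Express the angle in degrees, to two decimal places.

From Brewster, n₂/n₁ = tan θ_B = tan 42.68° = 0.9221.
Then sin θ_c = n₂/n₁ = 0.9221, so θ_c = arcsin 0.9221 = 67.24°.

θ_c ≈ 67.24°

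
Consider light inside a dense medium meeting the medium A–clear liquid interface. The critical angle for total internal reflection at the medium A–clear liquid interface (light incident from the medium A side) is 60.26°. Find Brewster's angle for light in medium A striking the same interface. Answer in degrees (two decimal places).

At the critical angle sin θ_c = n₂/n₁, giving n₂/n₁ = sin 60.26° = 0.8683.
Then tan θ_B = n₂/n₁ = 0.8683, so θ_B = arctan 0.8683 = 40.97°.

θ_B ≈ 40.97°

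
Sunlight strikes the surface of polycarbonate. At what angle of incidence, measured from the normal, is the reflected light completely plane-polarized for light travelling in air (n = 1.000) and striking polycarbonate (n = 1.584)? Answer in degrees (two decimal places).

Brewster's condition: tan θ_B = n₂/n₁ = 1.584/1.000 = 1.5840.
θ_B = arctan(1.5840) = 57.74°.

θ_B ≈ 57.74°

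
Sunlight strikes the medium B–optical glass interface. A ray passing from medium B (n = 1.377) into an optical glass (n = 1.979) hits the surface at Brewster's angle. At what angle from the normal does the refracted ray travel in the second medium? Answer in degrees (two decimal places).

θ_t ≈ 34.83°

tan θ_B = n₂/n₁ = 1.979/1.377 = 1.4372, so θ_B = 55.17°.
Since θ_B + θ_t = 90° at Brewster incidence, θ_t = 90° − 55.17° = 34.83°.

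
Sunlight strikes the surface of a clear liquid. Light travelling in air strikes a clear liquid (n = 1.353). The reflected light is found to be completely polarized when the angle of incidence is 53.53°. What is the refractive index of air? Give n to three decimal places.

Brewster's law: tan θ_B = n₂/n₁ (light incident in air, refracted into a clear liquid).
n₁ = n₂ / tan θ_B = 1.353 / tan 53.53° = 1.000.

n ≈ 1.000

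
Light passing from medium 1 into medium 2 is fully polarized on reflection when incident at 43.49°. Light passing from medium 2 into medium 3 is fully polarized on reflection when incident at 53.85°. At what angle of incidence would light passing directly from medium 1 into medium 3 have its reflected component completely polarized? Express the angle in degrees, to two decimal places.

Each Brewster angle gives a ratio: n₂/n₁ = tan 43.49° = 0.9486, n₃/n₂ = tan 53.85° = 1.3688.
So n₃/n₁ = (n₂/n₁)(n₃/n₂) = 0.9486 × 1.3688 = 1.2985.
θ_B(1→3) = arctan(1.2985) = 52.40°.

θ_B ≈ 52.40°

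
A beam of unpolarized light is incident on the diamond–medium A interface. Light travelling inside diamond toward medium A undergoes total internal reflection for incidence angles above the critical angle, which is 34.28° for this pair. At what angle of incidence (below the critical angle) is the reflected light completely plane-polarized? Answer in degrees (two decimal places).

θ_B ≈ 29.39°

At the critical angle sin θ_c = n₂/n₁, giving n₂/n₁ = sin 34.28° = 0.5632.
Then tan θ_B = n₂/n₁ = 0.5632, so θ_B = arctan 0.5632 = 29.39°.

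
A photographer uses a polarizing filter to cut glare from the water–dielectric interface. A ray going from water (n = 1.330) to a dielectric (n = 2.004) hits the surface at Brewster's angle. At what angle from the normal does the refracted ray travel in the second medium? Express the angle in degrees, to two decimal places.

First find Brewster's angle: tan θ_B = 2.004/1.330 = 1.5068, giving θ_B = 56.43°.
The refracted ray is perpendicular to the reflected ray, so θ_t = 90° − θ_B = 33.57°.

θ_t ≈ 33.57°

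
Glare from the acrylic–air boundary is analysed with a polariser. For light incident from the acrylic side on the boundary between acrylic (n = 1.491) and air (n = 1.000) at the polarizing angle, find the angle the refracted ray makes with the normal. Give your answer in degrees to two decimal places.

θ_t ≈ 56.15°

θ_B = arctan(n₂/n₁) = arctan(1.000/1.491) = 33.85°.
Since θ_B + θ_t = 90° at Brewster incidence, θ_t = 90° − 33.85° = 56.15°.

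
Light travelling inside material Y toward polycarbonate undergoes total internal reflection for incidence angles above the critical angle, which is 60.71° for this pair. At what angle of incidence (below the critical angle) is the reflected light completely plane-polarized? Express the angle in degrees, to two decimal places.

n₂/n₁ = sin θ_c = sin 60.71° = 0.8722.
tan θ_B equals the same ratio, so θ_B = arctan(0.8722) = 41.09°.

θ_B ≈ 41.09°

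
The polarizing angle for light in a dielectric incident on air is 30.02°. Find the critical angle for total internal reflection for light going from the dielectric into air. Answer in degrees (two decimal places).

n₂/n₁ = tan 30.02° = 0.5778; the critical angle satisfies sin θ_c = n₂/n₁.
θ_c = arcsin(0.5778) = 35.30°.

θ_c ≈ 35.30°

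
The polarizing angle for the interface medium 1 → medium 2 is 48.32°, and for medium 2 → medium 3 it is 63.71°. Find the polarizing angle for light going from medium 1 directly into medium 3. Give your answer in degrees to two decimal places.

θ_B ≈ 66.26°

Each Brewster angle gives a ratio: n₂/n₁ = tan 48.32° = 1.1232, n₃/n₂ = tan 63.71° = 2.0242.
So n₃/n₁ = (n₂/n₁)(n₃/n₂) = 1.1232 × 2.0242 = 2.2735.
θ_B(1→3) = arctan(2.2735) = 66.26°.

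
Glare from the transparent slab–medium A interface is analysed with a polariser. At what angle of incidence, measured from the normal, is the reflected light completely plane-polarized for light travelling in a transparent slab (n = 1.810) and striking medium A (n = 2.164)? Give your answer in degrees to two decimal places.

The reflected p-component vanishes when tan θ_B = n₂/n₁.
Here n₂/n₁ = 2.164/1.810 = 1.1956, and Brewster's law gives tan θ_B = n₂/n₁.
θ_B = arctan(1.1956) = 50.09°.

θ_B ≈ 50.09°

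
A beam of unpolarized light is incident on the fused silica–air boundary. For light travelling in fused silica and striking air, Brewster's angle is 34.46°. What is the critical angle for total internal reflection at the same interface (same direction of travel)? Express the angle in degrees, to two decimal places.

θ_c ≈ 43.33°

n₂/n₁ = tan 34.46° = 0.6863; the critical angle satisfies sin θ_c = n₂/n₁.
θ_c = arcsin(0.6863) = 43.33°.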